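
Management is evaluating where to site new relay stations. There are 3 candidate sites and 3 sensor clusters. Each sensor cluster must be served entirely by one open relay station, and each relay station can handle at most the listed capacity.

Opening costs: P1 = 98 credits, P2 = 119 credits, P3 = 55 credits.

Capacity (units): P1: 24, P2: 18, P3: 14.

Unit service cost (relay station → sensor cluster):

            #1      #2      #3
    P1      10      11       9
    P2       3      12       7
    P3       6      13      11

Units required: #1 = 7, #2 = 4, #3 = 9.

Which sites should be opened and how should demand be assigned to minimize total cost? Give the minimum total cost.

Minimum total cost: 293

Open {P1}: #1→P1 10·7=70, #2→P1 11·4=44, #3→P1 9·9=81.
Loads: P1 carries 20/24. Service 195; fixed 98; total 293.
Next best feasible plan costs 310.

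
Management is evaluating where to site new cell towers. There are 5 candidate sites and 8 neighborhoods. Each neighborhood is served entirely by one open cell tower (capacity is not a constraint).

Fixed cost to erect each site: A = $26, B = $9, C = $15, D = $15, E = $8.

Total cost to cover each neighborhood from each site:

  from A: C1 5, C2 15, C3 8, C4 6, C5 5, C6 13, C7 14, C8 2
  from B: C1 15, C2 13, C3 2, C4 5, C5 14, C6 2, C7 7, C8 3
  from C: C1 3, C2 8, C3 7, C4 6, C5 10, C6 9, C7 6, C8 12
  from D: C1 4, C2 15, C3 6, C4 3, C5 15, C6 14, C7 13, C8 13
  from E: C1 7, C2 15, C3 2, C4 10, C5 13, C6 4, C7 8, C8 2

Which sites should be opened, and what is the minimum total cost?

Open B and C; minimum total cost 63.

For any fixed open set, each neighborhood goes to its cheapest open site; total = fixed + service.
{B, C}: C1→C 3, C2→C 8, C3→B 2, C4→B 5, C5→C 10, C6→B 2, C7→C 6, C8→B 3. Service 39; fixed 24; total 63.
{C, E}: C1→C 3, C2→C 8, C3→E 2, C4→C 6, C5→C 10, C6→E 4, C7→C 6, C8→E 2. Service 41; fixed 23; total 64.
{B, E}: service 51 + fixed 17 = 68
{A, B, C, D, E}: C1→C 3, C2→C 8, C3→B 2, C4→D 3, C5→A 5, C6→B 2, C7→C 6, C8→A 2. Service 31; fixed 73; total 104.
No other subset beats 63.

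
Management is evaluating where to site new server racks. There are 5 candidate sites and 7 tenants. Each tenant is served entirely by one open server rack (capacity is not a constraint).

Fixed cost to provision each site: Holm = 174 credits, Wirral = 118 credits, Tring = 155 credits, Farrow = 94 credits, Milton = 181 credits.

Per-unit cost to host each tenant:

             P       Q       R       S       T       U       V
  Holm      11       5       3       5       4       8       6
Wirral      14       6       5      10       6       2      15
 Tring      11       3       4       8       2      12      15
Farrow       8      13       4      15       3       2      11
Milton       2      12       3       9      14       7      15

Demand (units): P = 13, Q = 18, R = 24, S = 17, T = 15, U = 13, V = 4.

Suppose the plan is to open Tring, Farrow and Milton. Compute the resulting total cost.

Each tenant is assigned to its cheapest site among the open ones.
{Tring, Farrow, Milton}: P→Milton 2·13=26, Q→Tring 3·18=54, R→Milton 3·24=72, S→Tring 8·17=136, T→Tring 2·15=30, U→Farrow 2·13=26, V→Farrow 11·4=44. Service 388; fixed 430; total 818.

Total cost: 818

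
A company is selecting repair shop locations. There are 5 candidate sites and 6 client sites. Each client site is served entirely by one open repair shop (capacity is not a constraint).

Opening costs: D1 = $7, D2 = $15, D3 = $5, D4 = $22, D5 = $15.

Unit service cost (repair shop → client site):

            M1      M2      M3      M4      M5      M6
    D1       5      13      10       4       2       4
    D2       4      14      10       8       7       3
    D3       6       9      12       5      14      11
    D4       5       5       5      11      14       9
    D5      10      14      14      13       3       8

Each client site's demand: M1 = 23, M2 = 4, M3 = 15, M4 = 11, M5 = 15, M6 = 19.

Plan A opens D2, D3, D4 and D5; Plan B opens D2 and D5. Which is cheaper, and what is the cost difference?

Plan A: {D2, D3, D4, D5}: M1→D2 4·23=92, M2→D4 5·4=20, M3→D4 5·15=75, M4→D3 5·11=55, M5→D5 3·15=45, M6→D2 3·19=57. Service 344; fixed 57; total 401.
Plan B: {D2, D5}: M1→D2 4·23=92, M2→D2 14·4=56, M3→D2 10·15=150, M4→D2 8·11=88, M5→D5 3·15=45, M6→D2 3·19=57. Service 488; fixed 30; total 518.
Difference: |401 − 518| = 117.

Plan A is cheaper by 117.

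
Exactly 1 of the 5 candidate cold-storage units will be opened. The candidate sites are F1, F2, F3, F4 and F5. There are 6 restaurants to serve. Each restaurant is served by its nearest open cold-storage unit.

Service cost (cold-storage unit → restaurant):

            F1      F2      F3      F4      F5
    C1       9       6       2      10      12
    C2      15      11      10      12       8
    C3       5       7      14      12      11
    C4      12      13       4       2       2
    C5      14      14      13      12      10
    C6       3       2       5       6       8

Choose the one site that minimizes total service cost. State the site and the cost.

With exactly 1 open, each restaurant uses its cheapest among the chosen.
{F3}: C1→F3 2, C2→F3 10, C3→F3 14, C4→F3 4, C5→F3 13, C6→F3 5. Service cost 48.
{F5}: service cost 51
{F2}: service cost 53
Among all 5 size-1 choices, {F3} is lowest.

Choose F3 only; total service cost 48.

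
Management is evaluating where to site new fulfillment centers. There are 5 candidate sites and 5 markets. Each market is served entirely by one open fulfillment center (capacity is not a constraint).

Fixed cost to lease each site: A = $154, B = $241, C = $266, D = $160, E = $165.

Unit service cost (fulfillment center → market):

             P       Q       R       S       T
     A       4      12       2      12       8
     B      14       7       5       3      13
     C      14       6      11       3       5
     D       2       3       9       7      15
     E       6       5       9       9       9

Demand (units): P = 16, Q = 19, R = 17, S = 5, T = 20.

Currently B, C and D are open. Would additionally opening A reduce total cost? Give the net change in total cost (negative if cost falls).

No — net change +103 (cost rises by 103).

Current service cost with {B, C, D}: 289.
Adding A: each market re-picks its cheapest; new service cost 238, saving 51.
Extra fixed cost: 154. Net change = 154 − 51 = 103.
(Totals: 956 → 1059.)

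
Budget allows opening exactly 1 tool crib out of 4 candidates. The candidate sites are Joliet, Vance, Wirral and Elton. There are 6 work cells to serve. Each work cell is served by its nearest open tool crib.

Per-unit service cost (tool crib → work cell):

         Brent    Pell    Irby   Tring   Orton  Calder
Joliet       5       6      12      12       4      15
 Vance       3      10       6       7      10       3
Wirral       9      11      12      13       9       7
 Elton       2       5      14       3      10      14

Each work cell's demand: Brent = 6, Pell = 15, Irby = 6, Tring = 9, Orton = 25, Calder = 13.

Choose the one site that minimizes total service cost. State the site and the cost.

Choose Vance only; total service cost 556.

With exactly 1 open, each work cell uses its cheapest among the chosen.
{Vance}: Brent→Vance 3·6=18, Pell→Vance 10·15=150, Irby→Vance 6·6=36, Tring→Vance 7·9=63, Orton→Vance 10·25=250, Calder→Vance 3·13=39. Service cost 556.
{Joliet}: service cost 595
{Elton}: service cost 630
Among all 4 size-1 choices, {Vance} is lowest.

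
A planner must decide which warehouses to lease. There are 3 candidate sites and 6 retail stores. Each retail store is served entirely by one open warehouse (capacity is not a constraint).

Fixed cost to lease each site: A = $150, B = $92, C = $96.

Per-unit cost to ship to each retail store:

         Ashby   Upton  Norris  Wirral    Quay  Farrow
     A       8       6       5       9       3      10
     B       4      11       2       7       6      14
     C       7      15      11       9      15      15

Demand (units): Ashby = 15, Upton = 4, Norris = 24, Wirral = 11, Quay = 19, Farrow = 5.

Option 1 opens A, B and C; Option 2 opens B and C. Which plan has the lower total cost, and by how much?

Option 1: {A, B, C}: Ashby→B 4·15=60, Upton→A 6·4=24, Norris→B 2·24=48, Wirral→B 7·11=77, Quay→A 3·19=57, Farrow→A 10·5=50. Service 316; fixed 338; total 654.
Option 2: {B, C}: Ashby→B 4·15=60, Upton→B 11·4=44, Norris→B 2·24=48, Wirral→B 7·11=77, Quay→B 6·19=114, Farrow→B 14·5=70. Service 413; fixed 188; total 601.
Difference: |654 − 601| = 53.

Option 2 is cheaper by 53.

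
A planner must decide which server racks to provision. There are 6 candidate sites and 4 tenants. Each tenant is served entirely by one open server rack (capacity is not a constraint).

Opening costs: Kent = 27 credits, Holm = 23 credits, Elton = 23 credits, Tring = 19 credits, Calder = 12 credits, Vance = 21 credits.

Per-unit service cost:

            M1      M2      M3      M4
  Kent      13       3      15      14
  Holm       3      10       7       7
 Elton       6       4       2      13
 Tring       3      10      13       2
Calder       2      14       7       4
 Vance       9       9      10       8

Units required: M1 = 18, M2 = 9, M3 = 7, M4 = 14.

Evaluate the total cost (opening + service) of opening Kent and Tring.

Total cost: 246

Each tenant is assigned to its cheapest site among the open ones.
{Kent, Tring}: M1→Tring 3·18=54, M2→Kent 3·9=27, M3→Tring 13·7=91, M4→Tring 2·14=28. Service 200; fixed 46; total 246.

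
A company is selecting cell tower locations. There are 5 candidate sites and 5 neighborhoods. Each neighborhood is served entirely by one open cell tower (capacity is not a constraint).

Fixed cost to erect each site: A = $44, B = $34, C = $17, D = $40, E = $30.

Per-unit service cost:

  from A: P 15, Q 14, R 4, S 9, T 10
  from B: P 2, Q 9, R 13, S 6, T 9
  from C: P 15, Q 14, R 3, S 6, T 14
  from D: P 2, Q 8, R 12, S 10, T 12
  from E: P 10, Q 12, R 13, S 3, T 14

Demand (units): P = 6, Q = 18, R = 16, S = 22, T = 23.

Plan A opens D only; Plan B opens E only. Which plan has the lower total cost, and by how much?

Plan A: {D}: P→D 2·6=12, Q→D 8·18=144, R→D 12·16=192, S→D 10·22=220, T→D 12·23=276. Service 844; fixed 40; total 884.
Plan B: {E}: P→E 10·6=60, Q→E 12·18=216, R→E 13·16=208, S→E 3·22=66, T→E 14·23=322. Service 872; fixed 30; total 902.
Difference: |884 − 902| = 18.

Plan A is cheaper by 18.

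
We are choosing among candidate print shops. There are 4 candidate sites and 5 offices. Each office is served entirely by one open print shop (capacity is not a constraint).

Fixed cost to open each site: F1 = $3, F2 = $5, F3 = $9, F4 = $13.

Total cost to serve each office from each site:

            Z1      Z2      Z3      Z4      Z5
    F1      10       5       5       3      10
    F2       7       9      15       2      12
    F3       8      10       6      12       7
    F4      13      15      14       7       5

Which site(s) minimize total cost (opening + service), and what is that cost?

Open F1 only; minimum total cost 36.

For any fixed open set, each office goes to its cheapest open site; total = fixed + service.
{F1}: Z1→F1 10, Z2→F1 5, Z3→F1 5, Z4→F1 3, Z5→F1 10. Service 33; fixed 3; total 36.
{F1, F2}: service 29 + fixed 8 = 37
{F1, F3}: service 28 + fixed 12 = 40
{F1, F2, F3, F4}: Z1→F2 7, Z2→F1 5, Z3→F1 5, Z4→F2 2, Z5→F4 5. Service 24; fixed 30; total 54.
(All 15 nonempty subsets were checked; F1 only is lowest.)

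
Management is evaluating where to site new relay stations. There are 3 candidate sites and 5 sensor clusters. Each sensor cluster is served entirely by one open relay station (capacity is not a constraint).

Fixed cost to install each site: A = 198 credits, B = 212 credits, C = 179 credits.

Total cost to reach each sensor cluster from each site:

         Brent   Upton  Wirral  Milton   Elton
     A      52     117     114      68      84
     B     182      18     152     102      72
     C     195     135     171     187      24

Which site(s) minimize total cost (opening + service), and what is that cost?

For any fixed open set, each sensor cluster goes to its cheapest open site; total = fixed + service.
{A}: Brent→A 52, Upton→A 117, Wirral→A 114, Milton→A 68, Elton→A 84. Service 435; fixed 198; total 633.
{A, B}: Brent→A 52, Upton→B 18, Wirral→A 114, Milton→A 68, Elton→B 72. Service 324; fixed 410; total 734.
{B}: Brent→B 182, Upton→B 18, Wirral→B 152, Milton→B 102, Elton→B 72. Service 526; fixed 212; total 738.
{A, B, C}: service 276 + fixed 589 = 865
No other subset beats 633.

Open A only; minimum total cost 633.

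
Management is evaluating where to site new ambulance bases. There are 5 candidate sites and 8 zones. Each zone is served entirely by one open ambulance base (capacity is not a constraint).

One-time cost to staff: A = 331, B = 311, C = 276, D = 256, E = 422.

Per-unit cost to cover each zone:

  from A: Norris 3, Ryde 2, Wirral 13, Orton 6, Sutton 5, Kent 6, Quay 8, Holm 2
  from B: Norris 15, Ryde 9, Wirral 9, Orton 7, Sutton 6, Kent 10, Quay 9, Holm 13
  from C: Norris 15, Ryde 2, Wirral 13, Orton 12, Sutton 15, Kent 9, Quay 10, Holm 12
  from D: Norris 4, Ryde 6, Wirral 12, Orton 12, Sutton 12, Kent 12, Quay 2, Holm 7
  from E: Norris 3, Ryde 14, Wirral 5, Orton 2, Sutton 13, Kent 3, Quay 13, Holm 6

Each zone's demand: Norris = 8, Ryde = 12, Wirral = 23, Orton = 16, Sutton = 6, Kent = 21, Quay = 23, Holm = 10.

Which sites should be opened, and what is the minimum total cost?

For any fixed open set, each zone goes to its cheapest open site; total = fixed + service.
{A}: Norris→A 3·8=24, Ryde→A 2·12=24, Wirral→A 13·23=299, Orton→A 6·16=96, Sutton→A 5·6=30, Kent→A 6·21=126, Quay→A 8·23=184, Holm→A 2·10=20. Service 803; fixed 331; total 1134.
{D, E}: Norris→E 3·8=24, Ryde→D 6·12=72, Wirral→E 5·23=115, Orton→E 2·16=32, Sutton→D 12·6=72, Kent→E 3·21=63, Quay→D 2·23=46, Holm→E 6·10=60. Service 484; fixed 678; total 1162.
{A, D}: Norris→A 3·8=24, Ryde→A 2·12=24, Wirral→D 12·23=276, Orton→A 6·16=96, Sutton→A 5·6=30, Kent→A 6·21=126, Quay→D 2·23=46, Holm→A 2·10=20. Service 642; fixed 587; total 1229.
{A, B, C, D, E}: service 354 + fixed 1596 = 1950
No other subset beats 1134.

Open A only; minimum total cost 1134.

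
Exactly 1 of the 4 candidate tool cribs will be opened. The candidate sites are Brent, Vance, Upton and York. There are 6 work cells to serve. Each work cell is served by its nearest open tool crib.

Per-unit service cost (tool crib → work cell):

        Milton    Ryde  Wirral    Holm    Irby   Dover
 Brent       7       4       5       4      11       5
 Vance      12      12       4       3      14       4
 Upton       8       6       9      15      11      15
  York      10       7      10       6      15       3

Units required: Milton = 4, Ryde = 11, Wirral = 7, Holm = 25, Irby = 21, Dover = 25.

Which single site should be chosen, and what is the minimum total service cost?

With exactly 1 open, each work cell uses its cheapest among the chosen.
{Brent}: Milton→Brent 7·4=28, Ryde→Brent 4·11=44, Wirral→Brent 5·7=35, Holm→Brent 4·25=100, Irby→Brent 11·21=231, Dover→Brent 5·25=125. Service cost 563.
{Vance}: service cost 677
{York}: service cost 727
Among all 4 size-1 choices, {Brent} is lowest.

Choose Brent only; total service cost 563.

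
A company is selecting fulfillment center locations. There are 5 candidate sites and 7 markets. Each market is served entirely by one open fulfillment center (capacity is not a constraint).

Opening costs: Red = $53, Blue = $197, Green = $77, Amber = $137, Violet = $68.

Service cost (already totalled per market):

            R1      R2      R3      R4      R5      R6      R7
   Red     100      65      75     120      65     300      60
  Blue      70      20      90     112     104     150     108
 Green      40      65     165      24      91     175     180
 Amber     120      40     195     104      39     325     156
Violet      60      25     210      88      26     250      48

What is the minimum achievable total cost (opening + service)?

Minimum total cost: 611

For any fixed open set, each market goes to its cheapest open site; total = fixed + service.
{Red, Green, Violet}: R1→Green 40, R2→Violet 25, R3→Red 75, R4→Green 24, R5→Violet 26, R6→Green 175, R7→Violet 48. Service 413; fixed 198; total 611.
{Red, Green}: R1→Green 40, R2→Red 65, R3→Red 75, R4→Green 24, R5→Red 65, R6→Green 175, R7→Red 60. Service 504; fixed 130; total 634.
{Green, Violet}: R1→Green 40, R2→Violet 25, R3→Green 165, R4→Green 24, R5→Violet 26, R6→Green 175, R7→Violet 48. Service 503; fixed 145; total 648.
{Red, Blue, Green, Amber, Violet}: R1→Green 40, R2→Blue 20, R3→Red 75, R4→Green 24, R5→Violet 26, R6→Blue 150, R7→Violet 48. Service 383; fixed 532; total 915.
No other subset beats 611.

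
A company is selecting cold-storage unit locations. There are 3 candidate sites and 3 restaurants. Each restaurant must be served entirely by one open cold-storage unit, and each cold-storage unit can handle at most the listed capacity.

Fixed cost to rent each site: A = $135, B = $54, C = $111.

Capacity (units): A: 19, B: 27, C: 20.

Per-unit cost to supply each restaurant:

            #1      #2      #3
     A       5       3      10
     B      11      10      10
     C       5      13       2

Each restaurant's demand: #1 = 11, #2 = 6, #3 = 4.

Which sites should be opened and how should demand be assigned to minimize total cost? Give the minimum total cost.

Open {B}: #1→B 11·11=121, #2→B 10·6=60, #3→B 10·4=40.
Loads: B carries 21/27. Service 221; fixed 54; total 275.
Next best feasible plan costs 288.

Minimum total cost: 275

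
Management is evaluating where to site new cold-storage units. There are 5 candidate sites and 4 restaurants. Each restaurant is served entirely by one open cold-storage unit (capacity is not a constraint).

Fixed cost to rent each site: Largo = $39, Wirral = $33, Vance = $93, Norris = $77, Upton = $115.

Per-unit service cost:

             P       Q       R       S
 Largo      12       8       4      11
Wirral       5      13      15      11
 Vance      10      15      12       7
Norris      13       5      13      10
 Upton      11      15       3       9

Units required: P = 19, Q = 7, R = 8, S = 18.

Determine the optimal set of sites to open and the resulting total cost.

Open Largo and Wirral; minimum total cost 453.

For any fixed open set, each restaurant goes to its cheapest open site; total = fixed + service.
{Largo, Wirral}: P→Wirral 5·19=95, Q→Largo 8·7=56, R→Largo 4·8=32, S→Largo 11·18=198. Service 381; fixed 72; total 453.
{Largo, Wirral, Vance}: service 309 + fixed 165 = 474
{Largo, Wirral, Norris}: service 342 + fixed 149 = 491
{Largo, Wirral, Vance, Norris, Upton}: service 280 + fixed 357 = 637
No other subset beats 453.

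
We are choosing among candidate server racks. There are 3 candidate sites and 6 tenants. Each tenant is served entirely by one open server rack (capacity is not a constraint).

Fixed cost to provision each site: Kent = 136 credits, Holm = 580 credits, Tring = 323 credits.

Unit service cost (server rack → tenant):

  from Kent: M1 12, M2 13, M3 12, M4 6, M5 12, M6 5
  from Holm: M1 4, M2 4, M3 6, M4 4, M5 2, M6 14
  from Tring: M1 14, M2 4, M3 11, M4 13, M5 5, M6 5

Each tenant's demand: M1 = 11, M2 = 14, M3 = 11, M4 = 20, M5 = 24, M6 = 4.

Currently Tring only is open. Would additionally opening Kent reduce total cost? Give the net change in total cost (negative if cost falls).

Yes — net change −26 (cost falls by 26).

Current service cost with {Tring}: 731.
Adding Kent: each tenant re-picks its cheapest; new service cost 569, saving 162.
Extra fixed cost: 136. Net change = 136 − 162 = -26.
(Totals: 1054 → 1028.)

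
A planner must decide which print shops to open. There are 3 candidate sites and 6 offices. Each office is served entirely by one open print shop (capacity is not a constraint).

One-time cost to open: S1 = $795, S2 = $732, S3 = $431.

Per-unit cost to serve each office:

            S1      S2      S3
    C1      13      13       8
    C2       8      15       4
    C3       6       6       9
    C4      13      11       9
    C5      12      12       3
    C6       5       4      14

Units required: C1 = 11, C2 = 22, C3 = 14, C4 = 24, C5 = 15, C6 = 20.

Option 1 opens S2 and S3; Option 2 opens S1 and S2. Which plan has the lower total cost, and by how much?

Option 1 is cheaper by 690.

Option 1: {S2, S3}: C1→S3 8·11=88, C2→S3 4·22=88, C3→S2 6·14=84, C4→S3 9·24=216, C5→S3 3·15=45, C6→S2 4·20=80. Service 601; fixed 1163; total 1764.
Option 2: {S1, S2}: C1→S1 13·11=143, C2→S1 8·22=176, C3→S1 6·14=84, C4→S2 11·24=264, C5→S1 12·15=180, C6→S2 4·20=80. Service 927; fixed 1527; total 2454.
Difference: |1764 − 2454| = 690.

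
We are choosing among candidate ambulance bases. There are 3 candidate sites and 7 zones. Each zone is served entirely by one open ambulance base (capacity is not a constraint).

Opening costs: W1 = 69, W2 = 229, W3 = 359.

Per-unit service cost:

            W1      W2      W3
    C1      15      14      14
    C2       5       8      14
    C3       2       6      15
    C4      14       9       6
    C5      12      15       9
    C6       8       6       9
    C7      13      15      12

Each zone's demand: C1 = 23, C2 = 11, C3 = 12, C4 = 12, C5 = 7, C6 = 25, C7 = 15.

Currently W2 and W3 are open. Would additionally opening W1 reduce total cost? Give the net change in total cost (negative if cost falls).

Current service cost with {W2, W3}: 947.
Adding W1: each zone re-picks its cheapest; new service cost 866, saving 81.
Extra fixed cost: 69. Net change = 69 − 81 = -12.
(Totals: 1535 → 1523.)

Yes — net change −12 (cost falls by 12).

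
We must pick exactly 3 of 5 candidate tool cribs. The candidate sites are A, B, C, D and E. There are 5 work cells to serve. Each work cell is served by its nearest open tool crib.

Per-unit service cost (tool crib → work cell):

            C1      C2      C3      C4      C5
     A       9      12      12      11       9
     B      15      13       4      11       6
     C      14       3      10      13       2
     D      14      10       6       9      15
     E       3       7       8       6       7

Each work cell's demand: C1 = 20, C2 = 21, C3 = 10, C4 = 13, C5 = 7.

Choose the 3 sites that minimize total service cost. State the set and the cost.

With exactly 3 open, each work cell uses its cheapest among the chosen.
{B, C, E}: C1→E 3·20=60, C2→C 3·21=63, C3→B 4·10=40, C4→E 6·13=78, C5→C 2·7=14. Service cost 255.
{C, D, E}: service cost 275
{A, C, E}: service cost 295
Among all 10 size-3 choices, {B, C, E} is lowest.

Choose B, C and E; total service cost 255.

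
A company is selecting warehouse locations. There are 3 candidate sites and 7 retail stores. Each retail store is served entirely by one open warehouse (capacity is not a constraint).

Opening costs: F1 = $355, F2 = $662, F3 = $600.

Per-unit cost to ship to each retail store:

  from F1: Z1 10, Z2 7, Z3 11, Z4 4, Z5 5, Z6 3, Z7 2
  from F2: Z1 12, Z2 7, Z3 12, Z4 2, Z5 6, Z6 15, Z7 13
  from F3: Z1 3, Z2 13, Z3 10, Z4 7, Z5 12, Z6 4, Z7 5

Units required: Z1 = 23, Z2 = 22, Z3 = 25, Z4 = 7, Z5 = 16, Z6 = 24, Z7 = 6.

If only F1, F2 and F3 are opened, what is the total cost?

Total cost: 2268

Each retail store is assigned to its cheapest site among the open ones.
{F1, F2, F3}: Z1→F3 3·23=69, Z2→F1 7·22=154, Z3→F3 10·25=250, Z4→F2 2·7=14, Z5→F1 5·16=80, Z6→F1 3·24=72, Z7→F1 2·6=12. Service 651; fixed 1617; total 2268.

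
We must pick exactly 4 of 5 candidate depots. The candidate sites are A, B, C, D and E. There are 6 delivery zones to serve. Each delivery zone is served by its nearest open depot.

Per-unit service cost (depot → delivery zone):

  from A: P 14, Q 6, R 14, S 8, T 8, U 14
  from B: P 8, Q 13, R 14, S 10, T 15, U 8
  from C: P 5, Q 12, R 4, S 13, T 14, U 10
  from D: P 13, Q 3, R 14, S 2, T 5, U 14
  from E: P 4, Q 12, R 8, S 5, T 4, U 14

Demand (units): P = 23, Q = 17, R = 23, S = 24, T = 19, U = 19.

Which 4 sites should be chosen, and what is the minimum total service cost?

Choose B, C, D and E; total service cost 511.

With exactly 4 open, each delivery zone uses its cheapest among the chosen.
{B, C, D, E}: P→E 4·23=92, Q→D 3·17=51, R→C 4·23=92, S→D 2·24=48, T→E 4·19=76, U→B 8·19=152. Service cost 511.
{A, C, D, E}: service cost 549
{A, B, C, D}: service cost 553
Among all 5 size-4 choices, {B, C, D, E} is lowest.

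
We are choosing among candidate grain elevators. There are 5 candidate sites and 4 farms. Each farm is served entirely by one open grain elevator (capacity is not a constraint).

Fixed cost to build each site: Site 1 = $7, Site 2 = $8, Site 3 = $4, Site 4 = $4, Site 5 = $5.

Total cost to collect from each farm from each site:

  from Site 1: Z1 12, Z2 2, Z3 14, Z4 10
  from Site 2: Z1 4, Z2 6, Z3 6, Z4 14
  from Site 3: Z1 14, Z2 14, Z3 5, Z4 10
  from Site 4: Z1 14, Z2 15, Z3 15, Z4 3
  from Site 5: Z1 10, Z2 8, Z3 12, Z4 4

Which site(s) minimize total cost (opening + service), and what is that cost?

For any fixed open set, each farm goes to its cheapest open site; total = fixed + service.
{Site 2, Site 4}: Z1→Site 2 4, Z2→Site 2 6, Z3→Site 2 6, Z4→Site 4 3. Service 19; fixed 12; total 31.
{Site 2, Site 5}: Z1→Site 2 4, Z2→Site 2 6, Z3→Site 2 6, Z4→Site 5 4. Service 20; fixed 13; total 33.
{Site 1, Site 2, Site 4}: service 15 + fixed 19 = 34
{Site 1, Site 2, Site 3, Site 4, Site 5}: service 14 + fixed 28 = 42
No other subset beats 31.

Open Site 2 and Site 4; minimum total cost 31.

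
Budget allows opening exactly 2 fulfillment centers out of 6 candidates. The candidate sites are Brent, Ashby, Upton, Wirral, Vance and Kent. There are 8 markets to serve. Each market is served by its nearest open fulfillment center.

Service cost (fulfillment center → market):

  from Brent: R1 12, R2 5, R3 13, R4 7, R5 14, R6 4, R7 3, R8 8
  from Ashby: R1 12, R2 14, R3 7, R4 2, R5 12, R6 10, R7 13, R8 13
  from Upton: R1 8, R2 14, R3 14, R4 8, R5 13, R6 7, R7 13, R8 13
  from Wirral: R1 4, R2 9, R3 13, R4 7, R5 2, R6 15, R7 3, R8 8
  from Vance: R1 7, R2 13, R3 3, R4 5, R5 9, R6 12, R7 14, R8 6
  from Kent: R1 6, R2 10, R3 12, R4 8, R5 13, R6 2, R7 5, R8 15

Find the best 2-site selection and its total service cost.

Choose Brent and Vance; total service cost 42.

With exactly 2 open, each market uses its cheapest among the chosen.
{Brent, Vance}: R1→Vance 7, R2→Brent 5, R3→Vance 3, R4→Vance 5, R5→Vance 9, R6→Brent 4, R7→Brent 3, R8→Vance 6. Service cost 42.
{Wirral, Vance}: service cost 44
{Ashby, Wirral}: service cost 45
Among all 15 size-2 choices, {Brent, Vance} is lowest.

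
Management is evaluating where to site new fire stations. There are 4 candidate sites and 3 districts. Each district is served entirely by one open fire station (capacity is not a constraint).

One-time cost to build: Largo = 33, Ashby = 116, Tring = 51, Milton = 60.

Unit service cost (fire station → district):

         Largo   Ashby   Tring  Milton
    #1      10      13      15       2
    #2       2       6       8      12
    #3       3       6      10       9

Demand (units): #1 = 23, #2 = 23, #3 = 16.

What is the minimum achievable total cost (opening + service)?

For any fixed open set, each district goes to its cheapest open site; total = fixed + service.
{Largo, Milton}: #1→Milton 2·23=46, #2→Largo 2·23=46, #3→Largo 3·16=48. Service 140; fixed 93; total 233.
{Largo, Tring, Milton}: service 140 + fixed 144 = 284
{Largo, Ashby, Milton}: service 140 + fixed 209 = 349
{Largo, Ashby, Tring, Milton}: service 140 + fixed 260 = 400
No other subset beats 233.

Minimum total cost: 233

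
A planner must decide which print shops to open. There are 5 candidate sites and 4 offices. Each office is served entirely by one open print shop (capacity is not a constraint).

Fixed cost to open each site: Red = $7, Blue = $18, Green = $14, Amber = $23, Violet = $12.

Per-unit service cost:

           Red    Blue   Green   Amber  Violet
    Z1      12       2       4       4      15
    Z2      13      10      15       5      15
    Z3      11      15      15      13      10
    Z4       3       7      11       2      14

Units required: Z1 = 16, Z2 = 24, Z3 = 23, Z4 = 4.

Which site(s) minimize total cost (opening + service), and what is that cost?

Open Blue, Amber and Violet; minimum total cost 443.

For any fixed open set, each office goes to its cheapest open site; total = fixed + service.
{Blue, Amber, Violet}: Z1→Blue 2·16=32, Z2→Amber 5·24=120, Z3→Violet 10·23=230, Z4→Amber 2·4=8. Service 390; fixed 53; total 443.
{Red, Blue, Amber, Violet}: service 390 + fixed 60 = 450
{Blue, Green, Amber, Violet}: service 390 + fixed 67 = 457
{Red, Blue, Green, Amber, Violet}: Z1→Blue 2·16=32, Z2→Amber 5·24=120, Z3→Violet 10·23=230, Z4→Amber 2·4=8. Service 390; fixed 74; total 464.
No other subset beats 443.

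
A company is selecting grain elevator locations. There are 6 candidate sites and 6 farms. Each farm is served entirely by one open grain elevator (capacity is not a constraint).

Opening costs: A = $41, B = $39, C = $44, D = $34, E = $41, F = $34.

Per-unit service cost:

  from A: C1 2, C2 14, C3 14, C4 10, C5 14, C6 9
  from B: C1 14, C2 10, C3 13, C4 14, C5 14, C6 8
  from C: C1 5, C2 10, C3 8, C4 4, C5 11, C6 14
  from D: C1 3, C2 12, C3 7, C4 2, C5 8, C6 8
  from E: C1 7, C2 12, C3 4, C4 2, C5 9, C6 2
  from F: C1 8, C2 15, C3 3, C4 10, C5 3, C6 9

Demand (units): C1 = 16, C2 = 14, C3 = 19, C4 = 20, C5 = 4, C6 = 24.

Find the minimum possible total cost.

Minimum total cost: 473

For any fixed open set, each farm goes to its cheapest open site; total = fixed + service.
{A, E, F}: C1→A 2·16=32, C2→E 12·14=168, C3→F 3·19=57, C4→E 2·20=40, C5→F 3·4=12, C6→E 2·24=48. Service 357; fixed 116; total 473.
{A, E}: service 400 + fixed 82 = 482
{D, E, F}: service 373 + fixed 109 = 482
{A, B, C, D, E, F}: service 329 + fixed 233 = 562
No other subset beats 473.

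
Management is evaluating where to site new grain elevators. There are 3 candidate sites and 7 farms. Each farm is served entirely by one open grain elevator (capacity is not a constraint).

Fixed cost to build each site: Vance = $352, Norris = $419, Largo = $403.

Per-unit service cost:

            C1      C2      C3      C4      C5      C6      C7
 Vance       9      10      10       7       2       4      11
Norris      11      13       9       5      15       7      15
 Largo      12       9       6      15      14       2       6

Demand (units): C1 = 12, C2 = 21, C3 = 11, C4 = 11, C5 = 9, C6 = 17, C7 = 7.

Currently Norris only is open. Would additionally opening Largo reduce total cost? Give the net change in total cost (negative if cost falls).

No — net change +129 (cost rises by 129).

Current service cost with {Norris}: 918.
Adding Largo: each farm re-picks its cheapest; new service cost 644, saving 274.
Extra fixed cost: 403. Net change = 403 − 274 = 129.
(Totals: 1337 → 1466.)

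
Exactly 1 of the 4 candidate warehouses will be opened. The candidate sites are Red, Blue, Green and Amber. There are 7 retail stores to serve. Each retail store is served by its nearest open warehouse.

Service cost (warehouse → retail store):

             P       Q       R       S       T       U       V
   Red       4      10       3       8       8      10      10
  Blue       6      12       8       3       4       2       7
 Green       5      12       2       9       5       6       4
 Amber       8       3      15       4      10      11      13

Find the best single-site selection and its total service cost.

With exactly 1 open, each retail store uses its cheapest among the chosen.
{Blue}: P→Blue 6, Q→Blue 12, R→Blue 8, S→Blue 3, T→Blue 4, U→Blue 2, V→Blue 7. Service cost 42.
{Green}: service cost 43
{Red}: service cost 53
Among all 4 size-1 choices, {Blue} is lowest.

Choose Blue only; total service cost 42.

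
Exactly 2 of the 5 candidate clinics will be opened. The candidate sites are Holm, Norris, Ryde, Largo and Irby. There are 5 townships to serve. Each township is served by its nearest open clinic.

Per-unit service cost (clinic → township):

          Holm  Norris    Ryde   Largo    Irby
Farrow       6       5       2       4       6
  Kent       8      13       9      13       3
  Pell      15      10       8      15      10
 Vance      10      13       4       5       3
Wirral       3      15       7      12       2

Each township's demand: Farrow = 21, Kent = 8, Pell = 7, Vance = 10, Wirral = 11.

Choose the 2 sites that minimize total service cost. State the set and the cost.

Choose Ryde and Irby; total service cost 174.

With exactly 2 open, each township uses its cheapest among the chosen.
{Ryde, Irby}: Farrow→Ryde 2·21=42, Kent→Irby 3·8=24, Pell→Ryde 8·7=56, Vance→Irby 3·10=30, Wirral→Irby 2·11=22. Service cost 174.
{Largo, Irby}: service cost 230
{Holm, Ryde}: service cost 235
Among all 10 size-2 choices, {Ryde, Irby} is lowest.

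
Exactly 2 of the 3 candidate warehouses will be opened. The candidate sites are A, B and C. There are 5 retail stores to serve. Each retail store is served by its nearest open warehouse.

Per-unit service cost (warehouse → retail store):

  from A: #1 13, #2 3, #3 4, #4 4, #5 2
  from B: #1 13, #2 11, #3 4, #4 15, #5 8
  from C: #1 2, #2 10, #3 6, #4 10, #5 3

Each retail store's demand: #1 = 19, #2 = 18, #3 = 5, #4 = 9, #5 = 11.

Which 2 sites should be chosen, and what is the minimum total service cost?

With exactly 2 open, each retail store uses its cheapest among the chosen.
{A, C}: #1→C 2·19=38, #2→A 3·18=54, #3→A 4·5=20, #4→A 4·9=36, #5→A 2·11=22. Service cost 170.
{B, C}: service cost 361
{A, B}: service cost 379
Among all 3 size-2 choices, {A, C} is lowest.

Choose A and C; total service cost 170.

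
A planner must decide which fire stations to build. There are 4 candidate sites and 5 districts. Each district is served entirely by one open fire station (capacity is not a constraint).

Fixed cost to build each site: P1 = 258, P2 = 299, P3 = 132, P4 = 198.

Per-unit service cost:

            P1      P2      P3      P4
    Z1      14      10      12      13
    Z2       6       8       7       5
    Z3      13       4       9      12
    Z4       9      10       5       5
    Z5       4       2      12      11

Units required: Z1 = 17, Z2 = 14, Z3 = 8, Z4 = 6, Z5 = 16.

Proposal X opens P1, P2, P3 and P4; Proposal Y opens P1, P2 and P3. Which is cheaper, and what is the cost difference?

Proposal Y is cheaper by 184.

Proposal X: {P1, P2, P3, P4}: Z1→P2 10·17=170, Z2→P4 5·14=70, Z3→P2 4·8=32, Z4→P3 5·6=30, Z5→P2 2·16=32. Service 334; fixed 887; total 1221.
Proposal Y: {P1, P2, P3}: Z1→P2 10·17=170, Z2→P1 6·14=84, Z3→P2 4·8=32, Z4→P3 5·6=30, Z5→P2 2·16=32. Service 348; fixed 689; total 1037.
Difference: |1221 − 1037| = 184.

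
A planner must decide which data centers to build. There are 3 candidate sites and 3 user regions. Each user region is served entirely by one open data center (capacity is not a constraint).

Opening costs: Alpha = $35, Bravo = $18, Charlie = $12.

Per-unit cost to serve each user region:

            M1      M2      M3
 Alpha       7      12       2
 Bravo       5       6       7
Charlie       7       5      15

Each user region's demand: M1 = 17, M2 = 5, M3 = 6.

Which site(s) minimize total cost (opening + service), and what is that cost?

For any fixed open set, each user region goes to its cheapest open site; total = fixed + service.
{Bravo}: M1→Bravo 5·17=85, M2→Bravo 6·5=30, M3→Bravo 7·6=42. Service 157; fixed 18; total 175.
{Alpha, Bravo}: service 127 + fixed 53 = 180
{Bravo, Charlie}: service 152 + fixed 30 = 182
{Alpha, Bravo, Charlie}: M1→Bravo 5·17=85, M2→Charlie 5·5=25, M3→Alpha 2·6=12. Service 122; fixed 65; total 187.
No other subset beats 175.

Open Bravo only; minimum total cost 175.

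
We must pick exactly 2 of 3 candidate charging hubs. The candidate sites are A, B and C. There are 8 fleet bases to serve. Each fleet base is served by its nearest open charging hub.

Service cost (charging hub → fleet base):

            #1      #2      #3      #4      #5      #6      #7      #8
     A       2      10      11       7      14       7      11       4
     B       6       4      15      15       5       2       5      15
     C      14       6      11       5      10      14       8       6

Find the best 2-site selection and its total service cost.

With exactly 2 open, each fleet base uses its cheapest among the chosen.
{A, B}: #1→A 2, #2→B 4, #3→A 11, #4→A 7, #5→B 5, #6→B 2, #7→B 5, #8→A 4. Service cost 40.
{B, C}: service cost 44
{A, C}: service cost 53
Among all 3 size-2 choices, {A, B} is lowest.

Choose A and B; total service cost 40.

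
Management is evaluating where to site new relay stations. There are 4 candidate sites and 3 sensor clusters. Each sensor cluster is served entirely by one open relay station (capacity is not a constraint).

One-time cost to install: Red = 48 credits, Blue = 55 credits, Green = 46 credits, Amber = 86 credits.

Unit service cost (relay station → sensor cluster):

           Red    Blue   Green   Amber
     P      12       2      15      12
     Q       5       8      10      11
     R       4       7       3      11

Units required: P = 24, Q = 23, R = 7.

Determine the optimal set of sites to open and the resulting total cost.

Open Red and Blue; minimum total cost 294.

For any fixed open set, each sensor cluster goes to its cheapest open site; total = fixed + service.
{Red, Blue}: P→Blue 2·24=48, Q→Red 5·23=115, R→Red 4·7=28. Service 191; fixed 103; total 294.
{Red, Blue, Green}: service 184 + fixed 149 = 333
{Blue}: P→Blue 2·24=48, Q→Blue 8·23=184, R→Blue 7·7=49. Service 281; fixed 55; total 336.
{Red, Blue, Green, Amber}: P→Blue 2·24=48, Q→Red 5·23=115, R→Green 3·7=21. Service 184; fixed 235; total 419.
No other subset beats 294.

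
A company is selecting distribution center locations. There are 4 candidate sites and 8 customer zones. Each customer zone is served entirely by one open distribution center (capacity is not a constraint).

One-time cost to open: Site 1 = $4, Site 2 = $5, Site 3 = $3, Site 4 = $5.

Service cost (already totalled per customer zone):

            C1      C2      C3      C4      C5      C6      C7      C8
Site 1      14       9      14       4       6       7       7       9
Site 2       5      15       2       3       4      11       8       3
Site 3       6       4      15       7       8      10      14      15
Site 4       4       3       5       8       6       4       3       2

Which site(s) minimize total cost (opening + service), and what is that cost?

For any fixed open set, each customer zone goes to its cheapest open site; total = fixed + service.
{Site 2, Site 4}: C1→Site 4 4, C2→Site 4 3, C3→Site 2 2, C4→Site 2 3, C5→Site 2 4, C6→Site 4 4, C7→Site 4 3, C8→Site 4 2. Service 25; fixed 10; total 35.
{Site 2, Site 3, Site 4}: service 25 + fixed 13 = 38
{Site 1, Site 2, Site 4}: service 25 + fixed 14 = 39
{Site 1, Site 2, Site 3, Site 4}: service 25 + fixed 17 = 42
No other subset beats 35.

Open Site 2 and Site 4; minimum total cost 35.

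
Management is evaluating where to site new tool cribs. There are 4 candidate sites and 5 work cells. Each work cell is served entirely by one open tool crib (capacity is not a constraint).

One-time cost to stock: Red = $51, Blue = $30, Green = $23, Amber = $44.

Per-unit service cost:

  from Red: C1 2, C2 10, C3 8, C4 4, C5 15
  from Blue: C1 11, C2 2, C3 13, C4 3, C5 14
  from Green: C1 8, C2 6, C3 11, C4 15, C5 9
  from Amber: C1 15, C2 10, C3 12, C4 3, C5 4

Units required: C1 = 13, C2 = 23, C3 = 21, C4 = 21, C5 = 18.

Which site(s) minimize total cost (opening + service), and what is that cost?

Open Red, Blue and Amber; minimum total cost 500.

For any fixed open set, each work cell goes to its cheapest open site; total = fixed + service.
{Red, Blue, Amber}: C1→Red 2·13=26, C2→Blue 2·23=46, C3→Red 8·21=168, C4→Blue 3·21=63, C5→Amber 4·18=72. Service 375; fixed 125; total 500.
{Red, Blue, Green, Amber}: service 375 + fixed 148 = 523
{Red, Blue, Green}: service 465 + fixed 104 = 569
{Green}: C1→Green 8·13=104, C2→Green 6·23=138, C3→Green 11·21=231, C4→Green 15·21=315, C5→Green 9·18=162. Service 950; fixed 23; total 973.
No other subset beats 500.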